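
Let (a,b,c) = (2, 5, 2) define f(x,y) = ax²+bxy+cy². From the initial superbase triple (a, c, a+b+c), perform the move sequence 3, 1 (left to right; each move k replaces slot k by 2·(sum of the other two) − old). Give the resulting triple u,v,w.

start (2,2,9) = (f(1,0),f(0,1),f(1,1))
replace slot 3: 2·(2+2) − 9 = -1 → (2,2,-1)
replace slot 1: 2·(2+(-1)) − 2 = 0 → (0,2,-1)

0,2,-1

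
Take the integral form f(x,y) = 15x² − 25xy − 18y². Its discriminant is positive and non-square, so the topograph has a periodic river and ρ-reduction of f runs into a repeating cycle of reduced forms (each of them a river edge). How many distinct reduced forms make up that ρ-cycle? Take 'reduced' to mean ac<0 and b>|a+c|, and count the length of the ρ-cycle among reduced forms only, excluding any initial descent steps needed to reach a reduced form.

D = 1705, ⌊√D⌋ = 41
descent: ρ → (-18,25,15)  [lands on river]
river: ρ → (15,35,-8)
river: ρ → (-8,29,27)
river: ρ → (27,25,-10)
river: ρ → (-10,35,12)
river: ρ → (12,37,-7)
river: ρ → (-7,33,22)
river: ρ → (22,11,-18)
ρ-cycle length = 8 (tail of 1 descent step not counted)

8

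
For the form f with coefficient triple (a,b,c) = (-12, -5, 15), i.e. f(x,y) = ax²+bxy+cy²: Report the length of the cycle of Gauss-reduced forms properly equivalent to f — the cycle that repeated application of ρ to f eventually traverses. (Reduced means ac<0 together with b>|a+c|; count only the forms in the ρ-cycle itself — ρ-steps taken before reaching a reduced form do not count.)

D = 745, ⌊√D⌋ = 27
descent: ρ → (15,5,-12)  [lands on river]
river: ρ → (-12,19,8)
river: ρ → (8,13,-18)
river: ρ → (-18,23,3)
river: ρ → (3,25,-10)
river: ρ → (-10,15,13)
river: ρ → (13,11,-12)
river: ρ → (-12,13,12)
river: ρ → (12,11,-13)
river: ρ → (-13,15,10)
river: ρ → (10,25,-3)
river: ρ → (-3,23,18)
river: ρ → (18,13,-8)
river: ρ → (-8,19,12)
river: ρ → (12,5,-15)
river: ρ → (-15,25,2)
river: ρ → (2,27,-2)
river: ρ → (-2,25,15)
ρ-cycle length = 18 (tail of 1 descent step not counted)

18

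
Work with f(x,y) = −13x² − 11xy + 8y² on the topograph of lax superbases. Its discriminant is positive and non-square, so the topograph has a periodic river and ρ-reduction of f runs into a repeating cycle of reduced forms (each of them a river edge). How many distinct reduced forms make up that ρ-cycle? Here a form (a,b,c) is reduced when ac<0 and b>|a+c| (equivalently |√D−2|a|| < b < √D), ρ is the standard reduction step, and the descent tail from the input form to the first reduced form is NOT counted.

D = 537, ⌊√D⌋ = 23
descent: ρ → (8,11,-13)  [lands on river]
river: ρ → (-13,15,6)
river: ρ → (6,21,-4)
river: ρ → (-4,19,11)
river: ρ → (11,3,-12)
river: ρ → (-12,21,2)
river: ρ → (2,23,-1)
river: ρ → (-1,23,2)
river: ρ → (2,21,-12)
river: ρ → (-12,3,11)
river: ρ → (11,19,-4)
river: ρ → (-4,21,6)
river: ρ → (6,15,-13)
river: ρ → (-13,11,8)
river: ρ → (8,21,-3)
river: ρ → (-3,21,8)
ρ-cycle length = 16 (tail of 1 descent step not counted)

16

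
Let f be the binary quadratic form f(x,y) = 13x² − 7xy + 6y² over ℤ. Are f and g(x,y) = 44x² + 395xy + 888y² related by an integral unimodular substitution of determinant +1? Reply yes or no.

D₁ = -263, D₂ = -263
f: flip: (13,-7,6)→(6,7,13)
f: translate: b→-5 (≡7 mod 12), so (6,7,13)→(6,-5,12)
f: reduced (well bottom): (6,-5,12) with a≤c, −a<b≤a
g: translate: b→43 (≡395 mod 88), so (44,395,888)→(44,43,12)
g: flip: (44,43,12)→(12,-43,44)
g: translate: b→5 (≡-43 mod 24), so (12,-43,44)→(12,5,6)
g: flip: (12,5,6)→(6,-5,12)
g: reduced (well bottom): (6,-5,12) with a≤c, −a<b≤a
reduced forms (6, -5, 12) vs (6, -5, 12) ⇒ equivalent

yes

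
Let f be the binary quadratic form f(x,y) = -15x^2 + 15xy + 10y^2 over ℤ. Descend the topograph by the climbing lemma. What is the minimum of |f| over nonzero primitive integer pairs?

river: ρ → (10,25,-5)
river: ρ → (-5,25,10)
river: ρ → (10,15,-15)
river: ρ → (-15,15,10)
closes: descent 0, river 4
min |a| on river = 5

5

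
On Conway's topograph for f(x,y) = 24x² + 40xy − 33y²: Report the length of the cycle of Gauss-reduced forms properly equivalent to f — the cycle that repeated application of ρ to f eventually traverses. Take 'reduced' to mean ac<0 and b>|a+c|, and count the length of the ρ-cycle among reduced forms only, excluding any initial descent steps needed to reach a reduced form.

D = 4768, ⌊√D⌋ = 69
river: ρ → (-33,26,31)
river: ρ → (31,36,-28)
river: ρ → (-28,20,39)
river: ρ → (39,58,-9)
river: ρ → (-9,68,4)
river: ρ → (4,68,-9)
river: ρ → (-9,58,39)
river: ρ → (39,20,-28)
river: ρ → (-28,36,31)
river: ρ → (31,26,-33)
river: ρ → (-33,40,24)
river: ρ → (24,56,-17)
river: ρ → (-17,46,39)
river: ρ → (39,32,-24)
river: ρ → (-24,64,7)
river: ρ → (7,62,-33)
river: ρ → (-33,4,36)
river: ρ → (36,68,-1)
river: ρ → (-1,68,36)
river: ρ → (36,4,-33)
river: ρ → (-33,62,7)
river: ρ → (7,64,-24)
river: ρ → (-24,32,39)
river: ρ → (39,46,-17)
river: ρ → (-17,56,24)
river: ρ → (24,40,-33)
ρ-cycle length = 26 (tail of 0 descent steps not counted)

26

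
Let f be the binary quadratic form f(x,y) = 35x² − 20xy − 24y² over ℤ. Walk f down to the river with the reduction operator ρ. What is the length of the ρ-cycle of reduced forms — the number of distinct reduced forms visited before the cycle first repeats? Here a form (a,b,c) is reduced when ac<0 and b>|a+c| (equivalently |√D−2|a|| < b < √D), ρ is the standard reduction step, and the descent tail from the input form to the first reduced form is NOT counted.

D = 3760, ⌊√D⌋ = 61
descent: ρ → (-24,20,35)  [lands on river]
river: ρ → (35,50,-9)
river: ρ → (-9,58,11)
river: ρ → (11,52,-24)
river: ρ → (-24,44,19)
river: ρ → (19,32,-36)
river: ρ → (-36,40,15)
river: ρ → (15,50,-21)
river: ρ → (-21,34,31)
river: ρ → (31,28,-24)
ρ-cycle length = 10 (tail of 1 descent step not counted)

10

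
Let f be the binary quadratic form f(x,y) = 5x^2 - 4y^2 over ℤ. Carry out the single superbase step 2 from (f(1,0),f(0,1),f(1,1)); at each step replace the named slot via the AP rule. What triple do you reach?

start (5,-4,1) = (f(1,0),f(0,1),f(1,1))
replace slot 2: 2·(5+1) − (-4) = 16 → (5,16,1)

5,16,1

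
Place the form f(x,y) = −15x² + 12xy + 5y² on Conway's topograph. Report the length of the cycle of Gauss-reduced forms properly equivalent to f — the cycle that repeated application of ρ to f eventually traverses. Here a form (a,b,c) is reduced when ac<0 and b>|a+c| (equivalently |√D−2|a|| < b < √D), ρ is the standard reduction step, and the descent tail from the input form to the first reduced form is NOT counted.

D = 444, ⌊√D⌋ = 21
river: ρ → (5,18,-6)
river: ρ → (-6,18,5)
river: ρ → (5,12,-15)
river: ρ → (-15,18,2)
river: ρ → (2,18,-15)
river: ρ → (-15,12,5)
ρ-cycle length = 6 (tail of 0 descent steps not counted)

6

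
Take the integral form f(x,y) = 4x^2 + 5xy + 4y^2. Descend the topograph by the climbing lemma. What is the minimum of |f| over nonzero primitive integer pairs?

translate: b→-3 (≡5 mod 8), so (4,5,4)→(4,-3,3)
flip: (4,-3,3)→(3,3,4)
reduced (well bottom): (3,3,4) with a≤c, −a<b≤a
well minimum = a = 3

3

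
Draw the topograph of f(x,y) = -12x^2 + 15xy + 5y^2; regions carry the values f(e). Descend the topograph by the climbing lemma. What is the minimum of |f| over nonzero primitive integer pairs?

river: ρ → (5,15,-12)
river: ρ → (-12,9,8)
river: ρ → (8,7,-13)
river: ρ → (-13,19,2)
river: ρ → (2,21,-3)
river: ρ → (-3,21,2)
river: ρ → (2,19,-13)
river: ρ → (-13,7,8)
river: ρ → (8,9,-12)
river: ρ → (-12,15,5)
closes: descent 0, river 10
min |a| on river = 2

2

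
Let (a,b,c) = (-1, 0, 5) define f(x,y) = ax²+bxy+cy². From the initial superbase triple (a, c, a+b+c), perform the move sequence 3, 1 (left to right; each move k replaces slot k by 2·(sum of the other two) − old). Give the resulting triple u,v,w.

start (-1,5,4) = (f(1,0),f(0,1),f(1,1))
replace slot 3: 2·((-1)+5) − 4 = 4 → (-1,5,4)
replace slot 1: 2·(5+4) − (-1) = 19 → (19,5,4)

19,5,4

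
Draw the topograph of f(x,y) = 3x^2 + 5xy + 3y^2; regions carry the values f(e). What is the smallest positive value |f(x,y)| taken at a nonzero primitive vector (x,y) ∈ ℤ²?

translate: b→-1 (≡5 mod 6), so (3,5,3)→(3,-1,1)
flip: (3,-1,1)→(1,1,3)
reduced (well bottom): (1,1,3) with a≤c, −a<b≤a
well minimum = a = 1

1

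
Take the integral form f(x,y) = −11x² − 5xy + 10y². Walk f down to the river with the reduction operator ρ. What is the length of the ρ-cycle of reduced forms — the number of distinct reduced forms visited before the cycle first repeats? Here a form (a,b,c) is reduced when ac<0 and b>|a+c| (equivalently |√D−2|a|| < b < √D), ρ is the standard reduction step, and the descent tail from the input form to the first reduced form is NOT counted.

D = 465, ⌊√D⌋ = 21
descent: ρ → (10,5,-11)  [lands on river]
river: ρ → (-11,17,4)
river: ρ → (4,15,-15)
river: ρ → (-15,15,4)
river: ρ → (4,17,-11)
river: ρ → (-11,5,10)
river: ρ → (10,15,-6)
river: ρ → (-6,21,1)
river: ρ → (1,21,-6)
river: ρ → (-6,15,10)
ρ-cycle length = 10 (tail of 1 descent step not counted)

10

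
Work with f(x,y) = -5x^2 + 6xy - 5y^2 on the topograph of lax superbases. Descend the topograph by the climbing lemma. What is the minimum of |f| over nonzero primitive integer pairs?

translate: b→4 (≡-6 mod 10), so (5,-6,5)→(5,4,4)
flip: (5,4,4)→(4,-4,5)
translate: b→4 (≡-4 mod 8), so (4,-4,5)→(4,4,5)
reduced (well bottom): (4,4,5) with a≤c, −a<b≤a
well minimum |f| = |-4| = 4 (negative-definite)

4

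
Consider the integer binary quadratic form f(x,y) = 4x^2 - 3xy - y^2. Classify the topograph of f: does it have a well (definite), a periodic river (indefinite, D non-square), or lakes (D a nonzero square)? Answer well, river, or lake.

D = b²−4ac = (-3)² − 4·4·(-1) = 25
D = 5² is a perfect square ⇒ form factors over ℤ ⇒ lakes

lake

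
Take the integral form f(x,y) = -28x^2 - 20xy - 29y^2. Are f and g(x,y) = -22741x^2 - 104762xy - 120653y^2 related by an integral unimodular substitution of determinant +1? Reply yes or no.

D₁ = -2848, D₂ = -2848
f is negative-definite; reduce −f:
−f: reduced (well bottom): (28,20,29) with a≤c, −a<b≤a
flip sign back: reduced form of f is (-28,-20,-29)
g is negative-definite; reduce −g:
−g: translate: b→13798 (≡104762 mod 45482), so (22741,104762,120653)→(22741,13798,2093)
−g: flip: (22741,13798,2093)→(2093,-13798,22741)
−g: translate: b→-1240 (≡-13798 mod 4186), so (2093,-13798,22741)→(2093,-1240,184)
−g: flip: (2093,-1240,184)→(184,1240,2093)
−g: translate: b→136 (≡1240 mod 368), so (184,1240,2093)→(184,136,29)
−g: flip: (184,136,29)→(29,-136,184)
−g: translate: b→-20 (≡-136 mod 58), so (29,-136,184)→(29,-20,28)
−g: flip: (29,-20,28)→(28,20,29)
−g: reduced (well bottom): (28,20,29) with a≤c, −a<b≤a
flip sign back: reduced form of g is (-28,-20,-29)
reduced forms (-28, -20, -29) vs (-28, -20, -29) ⇒ equivalent

yes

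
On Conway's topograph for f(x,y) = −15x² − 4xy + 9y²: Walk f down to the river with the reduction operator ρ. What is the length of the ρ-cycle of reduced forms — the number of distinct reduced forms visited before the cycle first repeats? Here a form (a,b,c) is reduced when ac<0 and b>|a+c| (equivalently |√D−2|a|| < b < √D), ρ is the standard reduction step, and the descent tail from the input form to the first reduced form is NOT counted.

D = 556, ⌊√D⌋ = 23
descent: ρ → (9,22,-2)  [lands on river]
river: ρ → (-2,22,9)
river: ρ → (9,14,-10)
river: ρ → (-10,6,13)
river: ρ → (13,20,-3)
river: ρ → (-3,22,6)
river: ρ → (6,14,-15)
river: ρ → (-15,16,5)
river: ρ → (5,14,-18)
river: ρ → (-18,22,1)
river: ρ → (1,22,-18)
river: ρ → (-18,14,5)
river: ρ → (5,16,-15)
river: ρ → (-15,14,6)
river: ρ → (6,22,-3)
river: ρ → (-3,20,13)
river: ρ → (13,6,-10)
river: ρ → (-10,14,9)
ρ-cycle length = 18 (tail of 1 descent step not counted)

18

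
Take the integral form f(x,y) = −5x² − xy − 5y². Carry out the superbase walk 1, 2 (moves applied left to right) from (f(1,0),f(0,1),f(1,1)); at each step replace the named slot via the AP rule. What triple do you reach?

start (-5,-5,-11) = (f(1,0),f(0,1),f(1,1))
replace slot 1: 2·((-5)+(-11)) − (-5) = -27 → (-27,-5,-11)
replace slot 2: 2·((-27)+(-11)) − (-5) = -71 → (-27,-71,-11)

-27,-71,-11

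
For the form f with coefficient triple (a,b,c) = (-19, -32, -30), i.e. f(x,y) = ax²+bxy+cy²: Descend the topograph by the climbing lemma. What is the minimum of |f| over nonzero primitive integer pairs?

translate: b→-6 (≡32 mod 38), so (19,32,30)→(19,-6,17)
flip: (19,-6,17)→(17,6,19)
reduced (well bottom): (17,6,19) with a≤c, −a<b≤a
well minimum |f| = |-17| = 17 (negative-definite)

17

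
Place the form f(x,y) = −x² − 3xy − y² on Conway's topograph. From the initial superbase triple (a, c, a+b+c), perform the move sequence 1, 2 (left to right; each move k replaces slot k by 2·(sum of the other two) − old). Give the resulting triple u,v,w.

start (-1,-1,-5) = (f(1,0),f(0,1),f(1,1))
replace slot 1: 2·((-1)+(-5)) − (-1) = -11 → (-11,-1,-5)
replace slot 2: 2·((-11)+(-5)) − (-1) = -31 → (-11,-31,-5)

-11,-31,-5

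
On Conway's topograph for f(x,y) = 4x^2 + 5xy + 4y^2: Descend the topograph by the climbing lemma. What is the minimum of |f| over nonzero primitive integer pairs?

translate: b→-3 (≡5 mod 8), so (4,5,4)→(4,-3,3)
flip: (4,-3,3)→(3,3,4)
reduced (well bottom): (3,3,4) with a≤c, −a<b≤a
well minimum = a = 3

3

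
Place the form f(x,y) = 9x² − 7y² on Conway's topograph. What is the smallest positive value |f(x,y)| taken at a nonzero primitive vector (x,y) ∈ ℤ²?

descent: ρ → (-7,14,2)  [lands on river]
river: ρ → (2,14,-7)
closes: descent 1, river 2
min |a| on river = 2

2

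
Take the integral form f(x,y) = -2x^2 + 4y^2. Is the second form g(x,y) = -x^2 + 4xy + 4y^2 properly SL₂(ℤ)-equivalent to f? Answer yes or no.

D₁ = 32, D₂ = 32
river cycle of f (length 2): (-2, 4, 2), (2, 4, -2)
river cycle of g (length 2): (4, 4, -1), (-1, 4, 4)
cycles differ ⇒ inequivalent

no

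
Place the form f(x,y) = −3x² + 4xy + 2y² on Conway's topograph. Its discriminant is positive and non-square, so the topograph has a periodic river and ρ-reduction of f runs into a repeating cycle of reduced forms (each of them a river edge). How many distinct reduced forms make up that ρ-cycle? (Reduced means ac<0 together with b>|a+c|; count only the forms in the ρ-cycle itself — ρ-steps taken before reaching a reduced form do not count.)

D = 40, ⌊√D⌋ = 6
river: ρ → (2,4,-3)
river: ρ → (-3,2,3)
river: ρ → (3,4,-2)
river: ρ → (-2,4,3)
river: ρ → (3,2,-3)
river: ρ → (-3,4,2)
ρ-cycle length = 6 (tail of 0 descent steps not counted)

6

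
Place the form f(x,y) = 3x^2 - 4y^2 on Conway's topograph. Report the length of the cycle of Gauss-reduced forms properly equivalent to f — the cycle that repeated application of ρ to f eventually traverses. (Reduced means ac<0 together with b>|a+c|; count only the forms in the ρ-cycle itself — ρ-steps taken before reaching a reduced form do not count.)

D = 48, ⌊√D⌋ = 6
descent: ρ → (-4,0,3)
descent: ρ → (3,6,-1)  [lands on river]
river: ρ → (-1,6,3)
ρ-cycle length = 2 (tail of 2 descent steps not counted)

2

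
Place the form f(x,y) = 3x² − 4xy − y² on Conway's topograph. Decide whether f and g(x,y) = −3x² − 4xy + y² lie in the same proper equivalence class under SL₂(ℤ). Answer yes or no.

D₁ = 28, D₂ = 28
river cycle of f (length 4): (-1, 4, 3), (3, 2, -2), (-2, 2, 3), (3, 4, -1)
river cycle of g (length 4): (1, 4, -3), (-3, 2, 2), (2, 2, -3), (-3, 4, 1)
cycles differ ⇒ inequivalent

no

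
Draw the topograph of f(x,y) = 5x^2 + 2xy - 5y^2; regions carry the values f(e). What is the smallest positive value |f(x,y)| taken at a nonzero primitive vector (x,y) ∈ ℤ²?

river: ρ → (-5,8,2)
river: ρ → (2,8,-5)
river: ρ → (-5,2,5)
river: ρ → (5,8,-2)
river: ρ → (-2,8,5)
river: ρ → (5,2,-5)
closes: descent 0, river 6
min |a| on river = 2

2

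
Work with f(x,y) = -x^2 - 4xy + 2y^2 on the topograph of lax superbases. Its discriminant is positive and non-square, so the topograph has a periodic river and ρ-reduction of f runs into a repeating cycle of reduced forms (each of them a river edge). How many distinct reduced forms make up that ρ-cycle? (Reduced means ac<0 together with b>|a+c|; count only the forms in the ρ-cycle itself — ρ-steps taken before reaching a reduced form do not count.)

D = 24, ⌊√D⌋ = 4
descent: ρ → (2,4,-1)  [lands on river]
river: ρ → (-1,4,2)
ρ-cycle length = 2 (tail of 1 descent step not counted)

2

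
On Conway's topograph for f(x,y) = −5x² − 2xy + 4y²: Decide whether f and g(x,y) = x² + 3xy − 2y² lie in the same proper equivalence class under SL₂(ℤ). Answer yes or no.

D₁ = 84, D₂ = 17
discriminants differ ⇒ not SL₂(ℤ)-equivalent

no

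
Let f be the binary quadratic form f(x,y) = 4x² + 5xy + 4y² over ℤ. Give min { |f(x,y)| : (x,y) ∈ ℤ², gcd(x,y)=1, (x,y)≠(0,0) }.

translate: b→-3 (≡5 mod 8), so (4,5,4)→(4,-3,3)
flip: (4,-3,3)→(3,3,4)
reduced (well bottom): (3,3,4) with a≤c, −a<b≤a
well minimum = a = 3

3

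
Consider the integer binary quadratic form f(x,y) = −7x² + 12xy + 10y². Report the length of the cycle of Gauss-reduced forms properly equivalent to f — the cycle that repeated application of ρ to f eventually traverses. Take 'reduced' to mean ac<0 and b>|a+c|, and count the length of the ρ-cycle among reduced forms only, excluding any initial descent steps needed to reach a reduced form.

D = 424, ⌊√D⌋ = 20
river: ρ → (10,8,-9)
river: ρ → (-9,10,9)
river: ρ → (9,8,-10)
river: ρ → (-10,12,7)
river: ρ → (7,16,-6)
river: ρ → (-6,20,1)
river: ρ → (1,20,-6)
river: ρ → (-6,16,7)
river: ρ → (7,12,-10)
river: ρ → (-10,8,9)
river: ρ → (9,10,-9)
river: ρ → (-9,8,10)
river: ρ → (10,12,-7)
river: ρ → (-7,16,6)
river: ρ → (6,20,-1)
river: ρ → (-1,20,6)
river: ρ → (6,16,-7)
river: ρ → (-7,12,10)
ρ-cycle length = 18 (tail of 0 descent steps not counted)

18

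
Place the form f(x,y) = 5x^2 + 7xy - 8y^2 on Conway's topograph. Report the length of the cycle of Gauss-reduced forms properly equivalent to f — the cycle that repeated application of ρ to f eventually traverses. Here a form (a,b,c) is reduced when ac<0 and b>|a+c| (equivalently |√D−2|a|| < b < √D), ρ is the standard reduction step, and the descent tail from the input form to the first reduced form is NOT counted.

D = 209, ⌊√D⌋ = 14
river: ρ → (-8,9,4)
river: ρ → (4,7,-10)
river: ρ → (-10,13,1)
river: ρ → (1,13,-10)
river: ρ → (-10,7,4)
river: ρ → (4,9,-8)
river: ρ → (-8,7,5)
river: ρ → (5,13,-2)
river: ρ → (-2,11,11)
river: ρ → (11,11,-2)
river: ρ → (-2,13,5)
river: ρ → (5,7,-8)
ρ-cycle length = 12 (tail of 0 descent steps not counted)

12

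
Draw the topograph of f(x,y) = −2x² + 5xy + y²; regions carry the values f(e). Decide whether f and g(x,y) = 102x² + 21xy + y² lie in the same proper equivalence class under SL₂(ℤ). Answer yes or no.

D₁ = 33, D₂ = 33
river cycle of f (length 4): (1, 5, -2), (-2, 3, 3), (3, 3, -2), (-2, 5, 1)
river cycle of g (length 4): (1, 5, -2), (-2, 3, 3), (3, 3, -2), (-2, 5, 1)
cycles coincide ⇒ equivalent

yes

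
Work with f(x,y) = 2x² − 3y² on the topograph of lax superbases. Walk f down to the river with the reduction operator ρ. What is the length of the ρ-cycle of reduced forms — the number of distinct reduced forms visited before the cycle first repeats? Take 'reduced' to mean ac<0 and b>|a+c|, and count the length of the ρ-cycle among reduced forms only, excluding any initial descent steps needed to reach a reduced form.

D = 24, ⌊√D⌋ = 4
descent: ρ → (-3,0,2)
descent: ρ → (2,4,-1)  [lands on river]
river: ρ → (-1,4,2)
ρ-cycle length = 2 (tail of 2 descent steps not counted)

2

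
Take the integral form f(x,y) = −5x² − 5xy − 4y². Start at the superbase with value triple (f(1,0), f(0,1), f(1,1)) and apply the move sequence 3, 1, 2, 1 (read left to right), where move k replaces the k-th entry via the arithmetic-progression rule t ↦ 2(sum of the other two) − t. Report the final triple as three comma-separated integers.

start (-5,-4,-14) = (f(1,0),f(0,1),f(1,1))
replace slot 3: 2·((-5)+(-4)) − (-14) = -4 → (-5,-4,-4)
replace slot 1: 2·((-4)+(-4)) − (-5) = -11 → (-11,-4,-4)
replace slot 2: 2·((-11)+(-4)) − (-4) = -26 → (-11,-26,-4)
replace slot 1: 2·((-26)+(-4)) − (-11) = -49 → (-49,-26,-4)

-49,-26,-4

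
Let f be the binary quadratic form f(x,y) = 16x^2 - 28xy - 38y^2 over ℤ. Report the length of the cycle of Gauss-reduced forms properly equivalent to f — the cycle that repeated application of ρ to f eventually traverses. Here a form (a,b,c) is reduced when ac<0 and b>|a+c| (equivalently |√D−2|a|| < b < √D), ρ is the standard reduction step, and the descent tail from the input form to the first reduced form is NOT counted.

D = 3216, ⌊√D⌋ = 56
descent: ρ → (-38,28,16)  [lands on river]
river: ρ → (16,36,-30)
river: ρ → (-30,24,22)
river: ρ → (22,20,-32)
river: ρ → (-32,44,10)
river: ρ → (10,56,-2)
river: ρ → (-2,56,10)
river: ρ → (10,44,-32)
river: ρ → (-32,20,22)
river: ρ → (22,24,-30)
river: ρ → (-30,36,16)
river: ρ → (16,28,-38)
river: ρ → (-38,48,6)
river: ρ → (6,48,-38)
ρ-cycle length = 14 (tail of 1 descent step not counted)

14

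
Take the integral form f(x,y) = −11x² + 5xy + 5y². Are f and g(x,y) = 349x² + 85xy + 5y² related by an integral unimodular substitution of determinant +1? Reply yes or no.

D₁ = 245, D₂ = 245
river cycle of f (length 2): (5, 15, -1), (-1, 15, 5)
river cycle of g (length 2): (5, 15, -1), (-1, 15, 5)
cycles coincide ⇒ equivalent

yes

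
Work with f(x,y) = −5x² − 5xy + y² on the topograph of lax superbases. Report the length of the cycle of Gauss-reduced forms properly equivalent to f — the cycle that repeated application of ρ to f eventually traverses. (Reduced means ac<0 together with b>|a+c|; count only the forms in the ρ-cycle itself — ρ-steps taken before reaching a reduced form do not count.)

D = 45, ⌊√D⌋ = 6
descent: ρ → (1,5,-5)  [lands on river]
river: ρ → (-5,5,1)
ρ-cycle length = 2 (tail of 1 descent step not counted)

2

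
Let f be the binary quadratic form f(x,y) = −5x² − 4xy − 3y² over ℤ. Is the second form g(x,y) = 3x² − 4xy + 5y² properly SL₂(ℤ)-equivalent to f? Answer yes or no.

D₁ = -44, D₂ = -44
f is negative-definite; reduce −f:
−f: flip: (5,4,3)→(3,-4,5)
−f: translate: b→2 (≡-4 mod 6), so (3,-4,5)→(3,2,4)
−f: reduced (well bottom): (3,2,4) with a≤c, −a<b≤a
flip sign back: reduced form of f is (-3,-2,-4)
g: translate: b→2 (≡-4 mod 6), so (3,-4,5)→(3,2,4)
g: reduced (well bottom): (3,2,4) with a≤c, −a<b≤a
reduced forms (-3, -2, -4) vs (3, 2, 4) ⇒ inequivalent

no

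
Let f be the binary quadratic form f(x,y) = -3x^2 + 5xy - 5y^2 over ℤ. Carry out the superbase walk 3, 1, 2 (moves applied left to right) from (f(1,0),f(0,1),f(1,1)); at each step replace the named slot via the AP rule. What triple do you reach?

start (-3,-5,-3) = (f(1,0),f(0,1),f(1,1))
replace slot 3: 2·((-3)+(-5)) − (-3) = -13 → (-3,-5,-13)
replace slot 1: 2·((-5)+(-13)) − (-3) = -33 → (-33,-5,-13)
replace slot 2: 2·((-33)+(-13)) − (-5) = -87 → (-33,-87,-13)

-33,-87,-13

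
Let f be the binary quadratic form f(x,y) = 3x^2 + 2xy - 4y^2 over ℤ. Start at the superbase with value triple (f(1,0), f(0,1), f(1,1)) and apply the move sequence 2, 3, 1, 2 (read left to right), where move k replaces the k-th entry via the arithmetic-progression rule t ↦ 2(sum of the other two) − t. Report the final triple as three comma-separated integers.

start (3,-4,1) = (f(1,0),f(0,1),f(1,1))
replace slot 2: 2·(3+1) − (-4) = 12 → (3,12,1)
replace slot 3: 2·(3+12) − 1 = 29 → (3,12,29)
replace slot 1: 2·(12+29) − 3 = 79 → (79,12,29)
replace slot 2: 2·(79+29) − 12 = 204 → (79,204,29)

79,204,29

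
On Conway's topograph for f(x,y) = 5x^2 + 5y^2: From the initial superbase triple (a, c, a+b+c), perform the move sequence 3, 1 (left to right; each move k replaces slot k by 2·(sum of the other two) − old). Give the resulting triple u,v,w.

start (5,5,10) = (f(1,0),f(0,1),f(1,1))
replace slot 3: 2·(5+5) − 10 = 10 → (5,5,10)
replace slot 1: 2·(5+10) − 5 = 25 → (25,5,10)

25,5,10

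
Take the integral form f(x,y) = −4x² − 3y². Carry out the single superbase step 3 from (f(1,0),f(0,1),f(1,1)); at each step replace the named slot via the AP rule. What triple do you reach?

start (-4,-3,-7) = (f(1,0),f(0,1),f(1,1))
replace slot 3: 2·((-4)+(-3)) − (-7) = -7 → (-4,-3,-7)

-4,-3,-7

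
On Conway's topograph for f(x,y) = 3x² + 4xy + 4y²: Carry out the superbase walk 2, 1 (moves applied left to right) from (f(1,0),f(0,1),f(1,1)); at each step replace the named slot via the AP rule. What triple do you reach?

start (3,4,11) = (f(1,0),f(0,1),f(1,1))
replace slot 2: 2·(3+11) − 4 = 24 → (3,24,11)
replace slot 1: 2·(24+11) − 3 = 67 → (67,24,11)

67,24,11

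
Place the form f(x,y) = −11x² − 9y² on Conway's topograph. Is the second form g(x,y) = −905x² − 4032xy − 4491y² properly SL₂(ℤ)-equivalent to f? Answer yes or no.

D₁ = -396, D₂ = -396
f is negative-definite; reduce −f:
−f: flip: (11,0,9)→(9,0,11)
−f: reduced (well bottom): (9,0,11) with a≤c, −a<b≤a
flip sign back: reduced form of f is (-9,0,-11)
g is negative-definite; reduce −g:
−g: translate: b→412 (≡4032 mod 1810), so (905,4032,4491)→(905,412,47)
−g: flip: (905,412,47)→(47,-412,905)
−g: translate: b→-36 (≡-412 mod 94), so (47,-412,905)→(47,-36,9)
−g: flip: (47,-36,9)→(9,36,47)
−g: translate: b→0 (≡36 mod 18), so (9,36,47)→(9,0,11)
−g: reduced (well bottom): (9,0,11) with a≤c, −a<b≤a
flip sign back: reduced form of g is (-9,0,-11)
reduced forms (-9, 0, -11) vs (-9, 0, -11) ⇒ equivalent

yes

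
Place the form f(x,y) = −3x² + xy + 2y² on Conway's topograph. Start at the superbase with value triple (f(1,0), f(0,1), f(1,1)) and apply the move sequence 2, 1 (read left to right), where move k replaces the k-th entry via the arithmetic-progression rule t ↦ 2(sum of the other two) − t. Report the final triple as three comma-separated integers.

start (-3,2,0) = (f(1,0),f(0,1),f(1,1))
replace slot 2: 2·((-3)+0) − 2 = -8 → (-3,-8,0)
replace slot 1: 2·((-8)+0) − (-3) = -13 → (-13,-8,0)

-13,-8,0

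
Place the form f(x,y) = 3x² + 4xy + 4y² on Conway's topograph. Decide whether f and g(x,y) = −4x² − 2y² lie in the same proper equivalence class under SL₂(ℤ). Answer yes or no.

D₁ = -32, D₂ = -32
f: translate: b→-2 (≡4 mod 6), so (3,4,4)→(3,-2,3)
f: flip: (3,-2,3)→(3,2,3)
f: reduced (well bottom): (3,2,3) with a≤c, −a<b≤a
g is negative-definite; reduce −g:
−g: flip: (4,0,2)→(2,0,4)
−g: reduced (well bottom): (2,0,4) with a≤c, −a<b≤a
flip sign back: reduced form of g is (-2,0,-4)
reduced forms (3, 2, 3) vs (-2, 0, -4) ⇒ inequivalent

no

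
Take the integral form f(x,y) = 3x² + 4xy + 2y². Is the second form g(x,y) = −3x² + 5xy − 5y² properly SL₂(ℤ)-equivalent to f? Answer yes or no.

D₁ = -8, D₂ = -35
discriminants differ ⇒ not SL₂(ℤ)-equivalent

no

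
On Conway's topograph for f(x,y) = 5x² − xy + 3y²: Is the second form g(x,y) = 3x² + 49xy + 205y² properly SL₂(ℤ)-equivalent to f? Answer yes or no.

D₁ = -59, D₂ = -59
f: flip: (5,-1,3)→(3,1,5)
f: reduced (well bottom): (3,1,5) with a≤c, −a<b≤a
g: translate: b→1 (≡49 mod 6), so (3,49,205)→(3,1,5)
g: reduced (well bottom): (3,1,5) with a≤c, −a<b≤a
reduced forms (3, 1, 5) vs (3, 1, 5) ⇒ equivalent

yes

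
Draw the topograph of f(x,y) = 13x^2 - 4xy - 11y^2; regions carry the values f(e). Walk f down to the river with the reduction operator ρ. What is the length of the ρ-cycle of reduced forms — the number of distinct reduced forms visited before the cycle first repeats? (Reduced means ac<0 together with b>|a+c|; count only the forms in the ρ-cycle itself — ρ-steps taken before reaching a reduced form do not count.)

D = 588, ⌊√D⌋ = 24
descent: ρ → (-11,4,13)  [lands on river]
river: ρ → (13,22,-2)
river: ρ → (-2,22,13)
river: ρ → (13,4,-11)
river: ρ → (-11,18,6)
river: ρ → (6,18,-11)
ρ-cycle length = 6 (tail of 1 descent step not counted)

6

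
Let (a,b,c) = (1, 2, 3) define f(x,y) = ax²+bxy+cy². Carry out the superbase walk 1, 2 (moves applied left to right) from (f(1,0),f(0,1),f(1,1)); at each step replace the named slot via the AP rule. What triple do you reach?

start (1,3,6) = (f(1,0),f(0,1),f(1,1))
replace slot 1: 2·(3+6) − 1 = 17 → (17,3,6)
replace slot 2: 2·(17+6) − 3 = 43 → (17,43,6)

17,43,6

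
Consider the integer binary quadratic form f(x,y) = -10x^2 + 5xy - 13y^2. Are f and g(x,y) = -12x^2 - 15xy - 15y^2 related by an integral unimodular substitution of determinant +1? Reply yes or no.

D₁ = -495, D₂ = -495
f is negative-definite; reduce −f:
−f: reduced (well bottom): (10,-5,13) with a≤c, −a<b≤a
flip sign back: reduced form of f is (-10,5,-13)
g is negative-definite; reduce −g:
−g: translate: b→-9 (≡15 mod 24), so (12,15,15)→(12,-9,12)
−g: flip: (12,-9,12)→(12,9,12)
−g: reduced (well bottom): (12,9,12) with a≤c, −a<b≤a
flip sign back: reduced form of g is (-12,-9,-12)
reduced forms (-10, 5, -13) vs (-12, -9, -12) ⇒ inequivalent

no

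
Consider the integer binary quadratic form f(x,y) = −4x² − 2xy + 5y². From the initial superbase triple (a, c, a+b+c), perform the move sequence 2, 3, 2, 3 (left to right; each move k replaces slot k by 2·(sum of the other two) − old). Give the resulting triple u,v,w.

start (-4,5,-1) = (f(1,0),f(0,1),f(1,1))
replace slot 2: 2·((-4)+(-1)) − 5 = -15 → (-4,-15,-1)
replace slot 3: 2·((-4)+(-15)) − (-1) = -37 → (-4,-15,-37)
replace slot 2: 2·((-4)+(-37)) − (-15) = -67 → (-4,-67,-37)
replace slot 3: 2·((-4)+(-67)) − (-37) = -105 → (-4,-67,-105)

-4,-67,-105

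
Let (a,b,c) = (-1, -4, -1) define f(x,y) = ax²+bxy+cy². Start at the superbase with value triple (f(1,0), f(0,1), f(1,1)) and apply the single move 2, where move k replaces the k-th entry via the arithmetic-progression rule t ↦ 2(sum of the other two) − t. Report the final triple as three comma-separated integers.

start (-1,-1,-6) = (f(1,0),f(0,1),f(1,1))
replace slot 2: 2·((-1)+(-6)) − (-1) = -13 → (-1,-13,-6)

-1,-13,-6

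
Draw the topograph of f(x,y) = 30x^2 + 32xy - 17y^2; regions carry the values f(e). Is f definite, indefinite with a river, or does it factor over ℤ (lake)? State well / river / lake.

D = b²−4ac = 32² − 4·30·(-17) = 3064
D > 0 non-square ⇒ indefinite ⇒ periodic river

river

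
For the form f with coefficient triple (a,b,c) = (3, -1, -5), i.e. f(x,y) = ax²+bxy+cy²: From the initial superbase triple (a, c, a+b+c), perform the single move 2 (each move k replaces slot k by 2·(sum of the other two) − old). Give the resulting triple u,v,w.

start (3,-5,-3) = (f(1,0),f(0,1),f(1,1))
replace slot 2: 2·(3+(-3)) − (-5) = 5 → (3,5,-3)

3,5,-3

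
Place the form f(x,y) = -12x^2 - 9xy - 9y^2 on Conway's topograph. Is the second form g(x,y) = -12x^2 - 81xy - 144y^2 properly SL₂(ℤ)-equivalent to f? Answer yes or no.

D₁ = -351, D₂ = -351
f is negative-definite; reduce −f:
−f: flip: (12,9,9)→(9,-9,12)
−f: translate: b→9 (≡-9 mod 18), so (9,-9,12)→(9,9,12)
−f: reduced (well bottom): (9,9,12) with a≤c, −a<b≤a
flip sign back: reduced form of f is (-9,-9,-12)
g is negative-definite; reduce −g:
−g: translate: b→9 (≡81 mod 24), so (12,81,144)→(12,9,9)
−g: flip: (12,9,9)→(9,-9,12)
−g: translate: b→9 (≡-9 mod 18), so (9,-9,12)→(9,9,12)
−g: reduced (well bottom): (9,9,12) with a≤c, −a<b≤a
flip sign back: reduced form of g is (-9,-9,-12)
reduced forms (-9, -9, -12) vs (-9, -9, -12) ⇒ equivalent

yes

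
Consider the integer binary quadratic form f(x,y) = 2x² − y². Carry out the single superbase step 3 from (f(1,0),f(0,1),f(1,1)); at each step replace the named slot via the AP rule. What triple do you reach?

start (2,-1,1) = (f(1,0),f(0,1),f(1,1))
replace slot 3: 2·(2+(-1)) − 1 = 1 → (2,-1,1)

2,-1,1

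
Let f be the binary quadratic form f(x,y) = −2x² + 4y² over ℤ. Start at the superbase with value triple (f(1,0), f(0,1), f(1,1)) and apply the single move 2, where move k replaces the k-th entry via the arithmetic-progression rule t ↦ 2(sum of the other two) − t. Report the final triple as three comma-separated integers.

start (-2,4,2) = (f(1,0),f(0,1),f(1,1))
replace slot 2: 2·((-2)+2) − 4 = -4 → (-2,-4,2)

-2,-4,2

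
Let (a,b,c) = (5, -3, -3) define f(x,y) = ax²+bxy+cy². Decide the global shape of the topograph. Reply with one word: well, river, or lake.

D = b²−4ac = (-3)² − 4·5·(-3) = 69
D > 0 non-square ⇒ indefinite ⇒ periodic river

river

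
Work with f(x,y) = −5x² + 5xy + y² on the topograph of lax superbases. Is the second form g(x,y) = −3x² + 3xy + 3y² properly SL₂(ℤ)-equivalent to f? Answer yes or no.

D₁ = 45, D₂ = 45
river cycle of f (length 2): (1, 5, -5), (-5, 5, 1)
river cycle of g (length 2): (3, 3, -3), (-3, 3, 3)
cycles differ ⇒ inequivalent

no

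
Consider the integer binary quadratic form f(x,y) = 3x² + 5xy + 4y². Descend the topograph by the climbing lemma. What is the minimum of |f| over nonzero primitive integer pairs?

translate: b→-1 (≡5 mod 6), so (3,5,4)→(3,-1,2)
flip: (3,-1,2)→(2,1,3)
reduced (well bottom): (2,1,3) with a≤c, −a<b≤a
well minimum = a = 2

2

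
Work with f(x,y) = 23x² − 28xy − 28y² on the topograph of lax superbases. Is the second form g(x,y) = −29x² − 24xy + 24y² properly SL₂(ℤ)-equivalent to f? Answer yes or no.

D₁ = 3360, D₂ = 3360
river cycle of f (length 6): (-28, 28, 23), (23, 18, -33), (-33, 48, 8), (8, 48, -33), (-33, 18, 23), (23, 28, -28)
river cycle of g (length 6): (24, 24, -29), (-29, 34, 19), (19, 42, -21), (-21, 42, 19), (19, 34, -29), (-29, 24, 24)
cycles differ ⇒ inequivalent

no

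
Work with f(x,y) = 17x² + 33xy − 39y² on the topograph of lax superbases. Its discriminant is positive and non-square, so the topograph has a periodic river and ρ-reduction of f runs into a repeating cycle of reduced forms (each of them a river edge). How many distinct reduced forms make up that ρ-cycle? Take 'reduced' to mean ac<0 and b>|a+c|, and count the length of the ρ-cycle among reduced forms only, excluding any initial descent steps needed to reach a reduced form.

D = 3741, ⌊√D⌋ = 61
river: ρ → (-39,45,11)
river: ρ → (11,43,-43)
river: ρ → (-43,43,11)
river: ρ → (11,45,-39)
river: ρ → (-39,33,17)
river: ρ → (17,35,-37)
river: ρ → (-37,39,15)
river: ρ → (15,51,-19)
river: ρ → (-19,25,41)
river: ρ → (41,57,-3)
river: ρ → (-3,57,41)
river: ρ → (41,25,-19)
river: ρ → (-19,51,15)
river: ρ → (15,39,-37)
river: ρ → (-37,35,17)
river: ρ → (17,33,-39)
ρ-cycle length = 16 (tail of 0 descent steps not counted)

16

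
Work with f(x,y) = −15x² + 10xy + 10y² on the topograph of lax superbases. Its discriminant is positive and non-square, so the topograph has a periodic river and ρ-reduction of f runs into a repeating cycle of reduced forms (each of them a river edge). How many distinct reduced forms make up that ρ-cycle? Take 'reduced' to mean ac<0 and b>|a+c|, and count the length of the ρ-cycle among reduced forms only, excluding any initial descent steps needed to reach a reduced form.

D = 700, ⌊√D⌋ = 26
river: ρ → (10,10,-15)
river: ρ → (-15,20,5)
river: ρ → (5,20,-15)
river: ρ → (-15,10,10)
ρ-cycle length = 4 (tail of 0 descent steps not counted)

4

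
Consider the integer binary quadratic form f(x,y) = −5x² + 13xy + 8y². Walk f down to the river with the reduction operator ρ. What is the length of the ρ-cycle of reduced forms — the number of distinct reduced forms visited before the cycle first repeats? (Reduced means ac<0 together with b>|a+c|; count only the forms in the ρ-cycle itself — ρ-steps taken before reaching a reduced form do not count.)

D = 329, ⌊√D⌋ = 18
river: ρ → (8,3,-10)
river: ρ → (-10,17,1)
river: ρ → (1,17,-10)
river: ρ → (-10,3,8)
river: ρ → (8,13,-5)
river: ρ → (-5,17,2)
river: ρ → (2,15,-13)
river: ρ → (-13,11,4)
river: ρ → (4,13,-10)
river: ρ → (-10,7,7)
river: ρ → (7,7,-10)
river: ρ → (-10,13,4)
river: ρ → (4,11,-13)
river: ρ → (-13,15,2)
river: ρ → (2,17,-5)
river: ρ → (-5,13,8)
ρ-cycle length = 16 (tail of 0 descent steps not counted)

16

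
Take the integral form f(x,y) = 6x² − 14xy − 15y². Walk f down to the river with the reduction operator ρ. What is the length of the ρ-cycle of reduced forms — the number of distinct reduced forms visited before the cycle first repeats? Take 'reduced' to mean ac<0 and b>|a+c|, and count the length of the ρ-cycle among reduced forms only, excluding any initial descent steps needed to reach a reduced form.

D = 556, ⌊√D⌋ = 23
descent: ρ → (-15,14,6)  [lands on river]
river: ρ → (6,22,-3)
river: ρ → (-3,20,13)
river: ρ → (13,6,-10)
river: ρ → (-10,14,9)
river: ρ → (9,22,-2)
river: ρ → (-2,22,9)
river: ρ → (9,14,-10)
river: ρ → (-10,6,13)
river: ρ → (13,20,-3)
river: ρ → (-3,22,6)
river: ρ → (6,14,-15)
river: ρ → (-15,16,5)
river: ρ → (5,14,-18)
river: ρ → (-18,22,1)
river: ρ → (1,22,-18)
river: ρ → (-18,14,5)
river: ρ → (5,16,-15)
ρ-cycle length = 18 (tail of 1 descent step not counted)

18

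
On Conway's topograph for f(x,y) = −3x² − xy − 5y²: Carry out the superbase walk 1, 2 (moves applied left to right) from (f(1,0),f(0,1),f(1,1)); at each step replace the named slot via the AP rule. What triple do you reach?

start (-3,-5,-9) = (f(1,0),f(0,1),f(1,1))
replace slot 1: 2·((-5)+(-9)) − (-3) = -25 → (-25,-5,-9)
replace slot 2: 2·((-25)+(-9)) − (-5) = -63 → (-25,-63,-9)

-25,-63,-9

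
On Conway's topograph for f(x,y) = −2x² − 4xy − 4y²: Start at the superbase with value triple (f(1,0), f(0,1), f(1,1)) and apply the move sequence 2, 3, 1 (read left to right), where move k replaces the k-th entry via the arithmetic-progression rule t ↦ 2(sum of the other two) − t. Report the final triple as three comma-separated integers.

start (-2,-4,-10) = (f(1,0),f(0,1),f(1,1))
replace slot 2: 2·((-2)+(-10)) − (-4) = -20 → (-2,-20,-10)
replace slot 3: 2·((-2)+(-20)) − (-10) = -34 → (-2,-20,-34)
replace slot 1: 2·((-20)+(-34)) − (-2) = -106 → (-106,-20,-34)

-106,-20,-34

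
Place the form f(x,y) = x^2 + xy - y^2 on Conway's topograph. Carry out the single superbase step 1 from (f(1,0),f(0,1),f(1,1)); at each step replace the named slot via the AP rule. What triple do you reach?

start (1,-1,1) = (f(1,0),f(0,1),f(1,1))
replace slot 1: 2·((-1)+1) − 1 = -1 → (-1,-1,1)

-1,-1,1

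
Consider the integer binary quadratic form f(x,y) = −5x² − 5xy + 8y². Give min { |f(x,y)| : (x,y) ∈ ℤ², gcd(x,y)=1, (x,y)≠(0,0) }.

descent: ρ → (8,5,-5)  [lands on river]
river: ρ → (-5,5,8)
river: ρ → (8,11,-2)
river: ρ → (-2,13,2)
river: ρ → (2,11,-8)
river: ρ → (-8,5,5)
river: ρ → (5,5,-8)
river: ρ → (-8,11,2)
river: ρ → (2,13,-2)
river: ρ → (-2,11,8)
closes: descent 1, river 10
min |a| on river = 2

2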